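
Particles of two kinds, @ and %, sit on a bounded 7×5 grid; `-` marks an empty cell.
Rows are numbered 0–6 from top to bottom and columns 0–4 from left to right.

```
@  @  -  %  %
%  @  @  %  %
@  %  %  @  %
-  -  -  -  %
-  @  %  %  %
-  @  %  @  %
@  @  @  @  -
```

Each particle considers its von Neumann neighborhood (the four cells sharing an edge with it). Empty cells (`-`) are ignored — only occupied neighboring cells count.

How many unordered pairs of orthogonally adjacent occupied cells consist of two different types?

Scan each occupied cell's neighbors to the right and below so each pair is counted once.
Row 0: @(0,0)–@(0,1)= @(0,0)–%(1,0)≠ @(0,1)–@(1,1)= %(0,3)–%(0,4)= %(0,3)–%(1,3)= %(0,4)–%(1,4)=  → 1/6 unlike.
Row 1: %(1,0)–@(1,1)≠ %(1,0)–@(2,0)≠ @(1,1)–@(1,2)= @(1,1)–%(2,1)≠ @(1,2)–%(1,3)≠ @(1,2)–%(2,2)≠ %(1,3)–%(1,4)= %(1,3)–@(2,3)≠ %(1,4)–%(2,4)=  → 6/9 unlike.
Row 2: @(2,0)–%(2,1)≠ %(2,1)–%(2,2)= %(2,2)–@(2,3)≠ @(2,3)–%(2,4)≠ %(2,4)–%(3,4)=  → 3/5 unlike.
Row 3: %(3,4)–%(4,4)=  → 0/1 unlike.
Row 4: @(4,1)–%(4,2)≠ @(4,1)–@(5,1)= %(4,2)–%(4,3)= %(4,2)–%(5,2)= %(4,3)–%(4,4)= %(4,3)–@(5,3)≠ %(4,4)–%(5,4)=  → 2/7 unlike.
Row 5: @(5,1)–%(5,2)≠ @(5,1)–@(6,1)= %(5,2)–@(5,3)≠ %(5,2)–@(6,2)≠ @(5,3)–%(5,4)≠ @(5,3)–@(6,3)=  → 4/6 unlike.
Row 6: @(6,0)–@(6,1)= @(6,1)–@(6,2)= @(6,2)–@(6,3)=  → 0/3 unlike.
Total adjacent occupied pairs: 37; unlike-type pairs: 16.

16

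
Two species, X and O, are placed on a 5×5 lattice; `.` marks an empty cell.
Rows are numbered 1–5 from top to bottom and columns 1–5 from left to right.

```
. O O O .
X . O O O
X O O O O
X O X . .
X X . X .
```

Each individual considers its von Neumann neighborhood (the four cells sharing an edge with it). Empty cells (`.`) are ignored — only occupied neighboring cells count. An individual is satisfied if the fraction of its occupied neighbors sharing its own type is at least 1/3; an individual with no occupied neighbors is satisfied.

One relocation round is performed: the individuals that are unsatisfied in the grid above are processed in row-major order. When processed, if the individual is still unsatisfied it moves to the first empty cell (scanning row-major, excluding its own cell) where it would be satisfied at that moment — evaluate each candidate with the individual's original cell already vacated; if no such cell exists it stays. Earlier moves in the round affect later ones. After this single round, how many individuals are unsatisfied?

Initially unsatisfied (in order): (4,2), (4,3).
  (4,2) → (1,1).
  (4,3) → (4,2).
Resulting grid:
O O O O .
X . O O O
X O O O O
X X . . .
X X . X .
All satisfied now.

0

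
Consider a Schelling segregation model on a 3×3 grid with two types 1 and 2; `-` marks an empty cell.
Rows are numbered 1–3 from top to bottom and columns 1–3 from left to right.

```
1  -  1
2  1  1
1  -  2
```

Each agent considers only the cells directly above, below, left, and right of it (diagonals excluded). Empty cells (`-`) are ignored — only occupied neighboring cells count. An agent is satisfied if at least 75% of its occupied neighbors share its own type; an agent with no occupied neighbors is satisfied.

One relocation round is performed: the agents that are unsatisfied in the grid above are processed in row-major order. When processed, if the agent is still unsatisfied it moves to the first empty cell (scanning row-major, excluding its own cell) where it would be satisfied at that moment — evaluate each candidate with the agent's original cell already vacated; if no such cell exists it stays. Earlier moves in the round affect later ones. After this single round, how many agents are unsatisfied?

5

Initially unsatisfied (in order): (1,1), (2,1), (2,2), (2,3), (3,1), (3,3).
  (1,1) → (1,2).
  (2,1): no empty cell satisfies it; stays.
  (2,2): no empty cell satisfies it; stays.
  (2,3): no empty cell satisfies it; stays.
  (3,1): no empty cell satisfies it; stays.
  (3,3): no empty cell satisfies it; stays.
Resulting grid:
- 1 1
2 1 1
1 - 2
Unsatisfied now: (2,1), (2,2), (2,3), (3,1), (3,3).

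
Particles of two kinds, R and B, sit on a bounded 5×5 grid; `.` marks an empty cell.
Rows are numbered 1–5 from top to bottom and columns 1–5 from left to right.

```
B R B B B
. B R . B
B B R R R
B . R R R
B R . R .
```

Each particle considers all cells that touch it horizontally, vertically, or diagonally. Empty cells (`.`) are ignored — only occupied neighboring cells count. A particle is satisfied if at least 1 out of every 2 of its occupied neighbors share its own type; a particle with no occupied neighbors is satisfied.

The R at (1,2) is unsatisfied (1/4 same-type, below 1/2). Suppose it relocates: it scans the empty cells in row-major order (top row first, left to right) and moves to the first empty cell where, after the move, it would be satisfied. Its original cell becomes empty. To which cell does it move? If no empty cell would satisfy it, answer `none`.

Vacating (1,2). Empty cells in order:
  (2,1): 0/4 same-type → still unsatisfied.
  (2,4): 4/8 same-type → satisfied — stop here.

(2,4)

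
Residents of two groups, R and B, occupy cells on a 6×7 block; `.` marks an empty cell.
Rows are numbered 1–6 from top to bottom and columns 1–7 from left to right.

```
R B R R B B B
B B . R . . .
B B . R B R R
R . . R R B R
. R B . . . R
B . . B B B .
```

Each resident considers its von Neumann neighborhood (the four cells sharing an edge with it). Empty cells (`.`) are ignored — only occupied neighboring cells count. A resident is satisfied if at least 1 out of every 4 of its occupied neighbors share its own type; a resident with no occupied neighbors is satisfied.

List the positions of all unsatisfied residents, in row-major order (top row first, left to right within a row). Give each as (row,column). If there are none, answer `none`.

Row 1: (1,1)R 0/2 unhappy · (1,2)B 1/3 ok · (1,3)R 1/2 ok · (1,4)R 2/3 ok · (1,5)B 1/2 ok · (1,6)B 2/2 ok · (1,7)B 1/1 ok
Row 2: (2,1)B 2/3 ok · (2,2)B 3/3 ok · (2,4)R 2/2 ok
Row 3: (3,1)B 2/3 ok · (3,2)B 2/2 ok · (3,4)R 2/3 ok · (3,5)B 0/3 unhappy · (3,6)R 1/3 ok · (3,7)R 2/2 ok
Row 4: (4,1)R 0/1 unhappy · (4,4)R 2/2 ok · (4,5)R 1/3 ok · (4,6)B 0/3 unhappy · (4,7)R 2/3 ok
Row 5: (5,2)R 0/1 unhappy · (5,3)B 0/1 unhappy · (5,7)R 1/1 ok
Row 6: (6,1)B 0/0 ok · (6,4)B 1/1 ok · (6,5)B 2/2 ok · (6,6)B 1/1 ok

(1,1), (3,5), (4,1), (4,6), (5,2), (5,3)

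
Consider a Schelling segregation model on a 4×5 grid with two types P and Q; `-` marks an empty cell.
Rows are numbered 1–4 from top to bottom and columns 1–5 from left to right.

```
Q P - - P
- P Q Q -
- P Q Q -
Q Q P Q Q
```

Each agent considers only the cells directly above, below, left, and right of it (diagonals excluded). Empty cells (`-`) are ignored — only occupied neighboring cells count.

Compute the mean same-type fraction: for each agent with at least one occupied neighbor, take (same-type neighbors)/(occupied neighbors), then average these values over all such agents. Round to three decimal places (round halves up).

0.590

(1,1)Q 0/1
(1,2)P 1/2
(1,5)P — no occupied neighbors
(2,2)P 2/3
(2,3)Q 2/3
(2,4)Q 2/2
(3,2)P 1/3
(3,3)Q 2/4
(3,4)Q 3/3
(4,1)Q 1/1
(4,2)Q 1/3
(4,3)P 0/3
(4,4)Q 2/3
(4,5)Q 1/1
Sum over 13 agents: 0/1 + 1/2 + 2/3 + 2/3 + 2/2 + 1/3 + 2/4 + 3/3 + 1/1 + 1/3 + 0/3 + 2/3 + 1/1 = 23/3; mean = 23/3 ÷ 13 = 23/39 = 0.589743… → 0.590.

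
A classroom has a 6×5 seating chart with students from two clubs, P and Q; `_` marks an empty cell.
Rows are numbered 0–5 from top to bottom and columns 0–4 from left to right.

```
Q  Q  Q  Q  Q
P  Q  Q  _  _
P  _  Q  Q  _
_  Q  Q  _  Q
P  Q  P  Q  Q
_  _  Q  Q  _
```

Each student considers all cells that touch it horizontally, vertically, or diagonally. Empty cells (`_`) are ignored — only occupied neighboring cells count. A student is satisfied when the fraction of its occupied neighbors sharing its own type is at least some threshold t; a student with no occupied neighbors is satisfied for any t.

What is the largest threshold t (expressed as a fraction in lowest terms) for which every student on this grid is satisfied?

0/1

Row 0: (0,0)Q 2/3 · (0,1)Q 4/5 · (0,2)Q 4/4 · (0,3)Q 3/3 · (0,4)Q 1/1
Row 1: (1,0)P 1/4 · (1,1)Q 5/7 · (1,2)Q 6/6
Row 2: (2,0)P 1/3 · (2,2)Q 5/5 · (2,3)Q 4/4
Row 3: (3,1)Q 3/6 · (3,2)Q 5/6 · (3,4)Q 3/3
Row 4: (4,0)P 0/2 · (4,1)Q 3/5 · (4,2)P 0/6 · (4,3)Q 5/6 · (4,4)Q 3/3
Row 5: (5,2)Q 3/4 · (5,3)Q 3/4
The smallest same-type fraction is 0/2 at (4,0), which reduces to 0/1. Any threshold above that leaves this student unsatisfied.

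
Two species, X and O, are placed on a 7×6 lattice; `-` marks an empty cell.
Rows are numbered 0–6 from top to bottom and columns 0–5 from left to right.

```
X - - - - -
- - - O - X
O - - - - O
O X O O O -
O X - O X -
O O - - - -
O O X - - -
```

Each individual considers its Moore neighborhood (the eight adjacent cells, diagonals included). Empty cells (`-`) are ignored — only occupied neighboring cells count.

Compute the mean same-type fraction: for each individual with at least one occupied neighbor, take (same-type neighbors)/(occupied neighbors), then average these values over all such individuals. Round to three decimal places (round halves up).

0.496

Row 0: (0,0)X — no occupied neighbors
Row 1: (1,3)O — no occupied neighbors · (1,5)X 0/1
Row 2: (2,0)O 1/2 · (2,5)O 1/2
Row 3: (3,0)O 2/4 · (3,1)X 1/5 · (3,2)O 2/4 · (3,3)O 3/4 · (3,4)O 3/4
Row 4: (4,0)O 3/5 · (4,1)X 1/6 · (4,3)O 3/4 · (4,4)X 0/3
Row 5: (5,0)O 4/5 · (5,1)O 4/6
Row 6: (6,0)O 3/3 · (6,1)O 3/4 · (6,2)X 0/2
Sum over 17 individuals: 0/1 + 1/2 + 1/2 + 2/4 + 1/5 + 2/4 + 3/4 + 3/4 + 3/5 + 1/6 + 3/4 + 0/3 + 4/5 + 4/6 + 3/3 + 3/4 + 0/2 = 253/30; mean = 253/30 ÷ 17 = 253/510 = 0.496078… → 0.496.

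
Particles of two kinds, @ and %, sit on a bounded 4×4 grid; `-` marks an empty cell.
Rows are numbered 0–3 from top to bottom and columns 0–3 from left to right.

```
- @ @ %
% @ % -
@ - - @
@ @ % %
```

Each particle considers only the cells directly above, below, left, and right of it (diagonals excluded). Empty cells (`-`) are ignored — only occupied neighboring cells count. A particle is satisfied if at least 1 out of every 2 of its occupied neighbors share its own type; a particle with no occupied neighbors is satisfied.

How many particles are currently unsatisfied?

6

(0,1)@ 2/2 satisfied
(0,2)@ 1/3 not
(0,3)% 0/1 not
(1,0)% 0/2 not
(1,1)@ 1/3 not
(1,2)% 0/2 not
(2,0)@ 1/2 satisfied
(2,3)@ 0/1 not
(3,0)@ 2/2 satisfied
(3,1)@ 1/2 satisfied
(3,2)% 1/2 satisfied
(3,3)% 1/2 satisfied
Unsatisfied: (0,2), (0,3), (1,0), (1,1), (1,2), (2,3) — 6 in total.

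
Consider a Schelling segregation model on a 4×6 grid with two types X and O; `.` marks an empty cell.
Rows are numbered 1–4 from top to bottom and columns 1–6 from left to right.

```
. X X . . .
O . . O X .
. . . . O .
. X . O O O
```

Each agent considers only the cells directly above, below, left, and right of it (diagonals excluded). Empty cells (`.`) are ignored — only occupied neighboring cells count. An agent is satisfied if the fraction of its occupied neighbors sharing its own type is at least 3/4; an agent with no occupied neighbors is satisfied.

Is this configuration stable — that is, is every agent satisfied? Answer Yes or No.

No

(1,2)X 1/1 satisfied
(1,3)X 1/1 satisfied
(2,1)O 0/0 satisfied
(2,4)O 0/1 not
(2,5)X 0/2 not
(3,5)O 1/2 not
(4,2)X 0/0 satisfied
(4,4)O 1/1 satisfied
(4,5)O 3/3 satisfied
(4,6)O 1/1 satisfied
For instance (2,4) has only 0/1 same-type neighbors, below 3/4.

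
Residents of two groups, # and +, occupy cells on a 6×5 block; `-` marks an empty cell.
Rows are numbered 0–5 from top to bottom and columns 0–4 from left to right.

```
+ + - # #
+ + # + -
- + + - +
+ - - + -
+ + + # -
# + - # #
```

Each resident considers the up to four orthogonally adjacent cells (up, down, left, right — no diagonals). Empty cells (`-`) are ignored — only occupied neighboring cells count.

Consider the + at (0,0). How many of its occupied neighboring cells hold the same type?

Occupied neighbors of (0,0): (1,0)=+, (0,1)=+.
Same type (+): 2 of 2.

2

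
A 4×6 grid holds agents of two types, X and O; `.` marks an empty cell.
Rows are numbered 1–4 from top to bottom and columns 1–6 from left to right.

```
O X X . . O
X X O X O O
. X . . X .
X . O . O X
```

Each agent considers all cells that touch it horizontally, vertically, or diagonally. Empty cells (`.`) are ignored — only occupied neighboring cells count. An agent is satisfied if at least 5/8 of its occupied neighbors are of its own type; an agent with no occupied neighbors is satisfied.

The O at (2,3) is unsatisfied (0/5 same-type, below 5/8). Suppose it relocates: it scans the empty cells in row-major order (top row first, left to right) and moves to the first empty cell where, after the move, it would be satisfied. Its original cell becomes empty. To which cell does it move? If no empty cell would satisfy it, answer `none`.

Vacating (2,3). Empty cells in order:
  (1,4): 1/3 same-type → still unsatisfied.
  (1,5): 3/4 same-type → satisfied — stop here.

(1,5)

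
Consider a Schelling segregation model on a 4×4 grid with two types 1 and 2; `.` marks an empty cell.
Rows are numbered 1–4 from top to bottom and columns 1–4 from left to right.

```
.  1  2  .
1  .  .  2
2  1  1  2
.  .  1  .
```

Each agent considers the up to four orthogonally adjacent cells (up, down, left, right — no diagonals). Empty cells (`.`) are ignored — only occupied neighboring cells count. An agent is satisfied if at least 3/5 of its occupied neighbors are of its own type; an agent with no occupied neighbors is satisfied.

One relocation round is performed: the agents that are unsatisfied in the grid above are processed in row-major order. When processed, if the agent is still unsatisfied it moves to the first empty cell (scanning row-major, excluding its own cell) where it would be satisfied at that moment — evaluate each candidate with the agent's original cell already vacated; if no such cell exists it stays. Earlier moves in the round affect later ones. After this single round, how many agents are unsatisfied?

0

Initially unsatisfied (in order): (1,2), (1,3), (2,1), (3,1), (3,2), (3,4).
  (1,2) → (1,1).
  (1,3): now satisfied by earlier moves; stays.
  (2,1) → (2,2).
  (3,1) → (1,4).
  (3,2): now satisfied by earlier moves; stays.
  (3,4) → (4,1).
Resulting grid:
1 . 2 2
. 1 . 2
. 1 1 .
2 . 1 .
All satisfied now.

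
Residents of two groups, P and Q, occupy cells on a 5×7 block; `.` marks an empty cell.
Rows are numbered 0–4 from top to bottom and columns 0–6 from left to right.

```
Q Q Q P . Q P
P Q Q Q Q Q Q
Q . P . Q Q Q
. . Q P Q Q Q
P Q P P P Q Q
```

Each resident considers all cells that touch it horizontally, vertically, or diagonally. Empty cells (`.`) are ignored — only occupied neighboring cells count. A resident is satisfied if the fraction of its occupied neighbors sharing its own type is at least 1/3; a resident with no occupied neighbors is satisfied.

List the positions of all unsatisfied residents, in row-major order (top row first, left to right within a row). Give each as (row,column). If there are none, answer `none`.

(0,3), (0,6), (1,0), (2,2), (3,2), (4,0)

(0,0)Q 2/3 satisfied
(0,1)Q 4/5 satisfied
(0,2)Q 4/5 satisfied
(0,3)P 0/4 not
(0,5)Q 3/4 satisfied
(0,6)P 0/3 not
(1,0)P 0/4 not
(1,1)Q 5/7 satisfied
(1,2)Q 4/6 satisfied
(1,3)Q 4/6 satisfied
(1,4)Q 5/6 satisfied
(1,5)Q 6/7 satisfied
(1,6)Q 4/5 satisfied
(2,0)Q 1/2 satisfied
(2,2)P 1/5 not
(2,4)Q 6/7 satisfied
(2,5)Q 8/8 satisfied
(2,6)Q 5/5 satisfied
(3,2)Q 1/5 not
(3,3)P 4/7 satisfied
(3,4)Q 4/7 satisfied
(3,5)Q 7/8 satisfied
(3,6)Q 5/5 satisfied
(4,0)P 0/1 not
(4,1)Q 1/3 satisfied
(4,2)P 2/4 satisfied
(4,3)P 3/5 satisfied
(4,4)P 2/5 satisfied
(4,5)Q 4/5 satisfied
(4,6)Q 3/3 satisfied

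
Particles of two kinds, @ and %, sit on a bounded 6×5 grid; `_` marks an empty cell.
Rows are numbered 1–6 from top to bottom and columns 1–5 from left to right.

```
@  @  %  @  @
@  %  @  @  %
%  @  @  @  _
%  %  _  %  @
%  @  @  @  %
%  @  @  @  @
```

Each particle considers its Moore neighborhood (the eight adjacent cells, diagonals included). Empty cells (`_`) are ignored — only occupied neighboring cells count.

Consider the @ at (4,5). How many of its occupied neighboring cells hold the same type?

Occupied neighbors of (4,5): (3,4)=@, (4,4)=%, (5,4)=@, (5,5)=%.
Same type (@): 2 of 4.

2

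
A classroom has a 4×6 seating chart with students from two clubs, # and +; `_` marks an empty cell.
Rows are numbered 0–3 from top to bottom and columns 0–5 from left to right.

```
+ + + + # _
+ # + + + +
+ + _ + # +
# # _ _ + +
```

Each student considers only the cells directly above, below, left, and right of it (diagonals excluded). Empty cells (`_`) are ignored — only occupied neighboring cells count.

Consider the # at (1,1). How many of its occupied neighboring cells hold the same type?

0

Occupied neighbors of (1,1): (0,1)=+, (2,1)=+, (1,0)=+, (1,2)=+.
Same type (#): 0 of 4.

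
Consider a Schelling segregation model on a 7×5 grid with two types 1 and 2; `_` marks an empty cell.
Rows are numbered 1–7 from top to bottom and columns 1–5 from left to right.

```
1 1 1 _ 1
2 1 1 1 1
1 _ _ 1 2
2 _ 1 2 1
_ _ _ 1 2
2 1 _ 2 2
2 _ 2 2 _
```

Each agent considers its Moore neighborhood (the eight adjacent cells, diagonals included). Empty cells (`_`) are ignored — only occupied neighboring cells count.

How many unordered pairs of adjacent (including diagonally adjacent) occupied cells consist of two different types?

20

Scan each occupied cell's neighbors to the right and below (and the two forward diagonals) so each pair is counted once.
Row 1: 1(1,1)–1(1,2)= 1(1,1)–2(2,1)≠ 1(1,1)–1(2,2)= 1(1,2)–1(1,3)= 1(1,2)–1(2,2)= 1(1,2)–1(2,3)= 1(1,2)–2(2,1)≠ 1(1,3)–1(2,3)= 1(1,3)–1(2,4)= 1(1,3)–1(2,2)= 1(1,5)–1(2,5)= 1(1,5)–1(2,4)=  → 2/12 unlike.
Row 2: 2(2,1)–1(2,2)≠ 2(2,1)–1(3,1)≠ 1(2,2)–1(2,3)= 1(2,2)–1(3,1)= 1(2,3)–1(2,4)= 1(2,3)–1(3,4)= 1(2,4)–1(2,5)= 1(2,4)–1(3,4)= 1(2,4)–2(3,5)≠ 1(2,5)–2(3,5)≠ 1(2,5)–1(3,4)=  → 4/11 unlike.
Row 3: 1(3,1)–2(4,1)≠ 1(3,4)–2(3,5)≠ 1(3,4)–2(4,4)≠ 1(3,4)–1(4,5)= 1(3,4)–1(4,3)= 2(3,5)–1(4,5)≠ 2(3,5)–2(4,4)=  → 4/7 unlike.
Row 4: 1(4,3)–2(4,4)≠ 1(4,3)–1(5,4)= 2(4,4)–1(4,5)≠ 2(4,4)–1(5,4)≠ 2(4,4)–2(5,5)= 1(4,5)–2(5,5)≠ 1(4,5)–1(5,4)=  → 4/7 unlike.
Row 5: 1(5,4)–2(5,5)≠ 1(5,4)–2(6,4)≠ 1(5,4)–2(6,5)≠ 2(5,5)–2(6,5)= 2(5,5)–2(6,4)=  → 3/5 unlike.
Row 6: 2(6,1)–1(6,2)≠ 2(6,1)–2(7,1)= 1(6,2)–2(7,3)≠ 1(6,2)–2(7,1)≠ 2(6,4)–2(6,5)= 2(6,4)–2(7,4)= 2(6,4)–2(7,3)= 2(6,5)–2(7,4)=  → 3/8 unlike.
Row 7: 2(7,3)–2(7,4)=  → 0/1 unlike.
Total adjacent occupied pairs: 51; unlike-type pairs: 20.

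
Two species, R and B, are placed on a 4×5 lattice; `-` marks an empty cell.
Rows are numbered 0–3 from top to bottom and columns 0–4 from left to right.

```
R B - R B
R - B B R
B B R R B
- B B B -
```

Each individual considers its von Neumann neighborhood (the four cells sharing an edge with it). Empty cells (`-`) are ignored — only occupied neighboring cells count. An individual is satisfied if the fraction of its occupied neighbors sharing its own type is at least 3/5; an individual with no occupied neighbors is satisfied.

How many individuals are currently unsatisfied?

Row 0: (0,0)R 1/2 not · (0,1)B 0/1 not · (0,3)R 0/2 not · (0,4)B 0/2 not
Row 1: (1,0)R 1/2 not · (1,2)B 1/2 not · (1,3)B 1/4 not · (1,4)R 0/3 not
Row 2: (2,0)B 1/2 not · (2,1)B 2/3 satisfied · (2,2)R 1/4 not · (2,3)R 1/4 not · (2,4)B 0/2 not
Row 3: (3,1)B 2/2 satisfied · (3,2)B 2/3 satisfied · (3,3)B 1/2 not
Unsatisfied: (0,0), (0,1), (0,3), (0,4), (1,0), (1,2), (1,3), (1,4), (2,0), (2,2), (2,3), (2,4), (3,3) — 13 in total.

13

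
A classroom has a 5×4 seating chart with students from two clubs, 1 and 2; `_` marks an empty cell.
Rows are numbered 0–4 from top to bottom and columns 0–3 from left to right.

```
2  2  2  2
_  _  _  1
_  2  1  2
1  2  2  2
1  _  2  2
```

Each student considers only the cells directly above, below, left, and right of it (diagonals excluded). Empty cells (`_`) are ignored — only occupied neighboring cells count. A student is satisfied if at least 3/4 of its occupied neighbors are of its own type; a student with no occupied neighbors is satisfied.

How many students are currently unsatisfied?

(0,0)2 1/1 ✓
(0,1)2 2/2 ✓
(0,2)2 2/2 ✓
(0,3)2 1/2 ✗
(1,3)1 0/2 ✗
(2,1)2 1/2 ✗
(2,2)1 0/3 ✗
(2,3)2 1/3 ✗
(3,0)1 1/2 ✗
(3,1)2 2/3 ✗
(3,2)2 3/4 ✓
(3,3)2 3/3 ✓
(4,0)1 1/1 ✓
(4,2)2 2/2 ✓
(4,3)2 2/2 ✓
Unsatisfied: (0,3), (1,3), (2,1), (2,2), (2,3), (3,0), (3,1) — 7 in total.

7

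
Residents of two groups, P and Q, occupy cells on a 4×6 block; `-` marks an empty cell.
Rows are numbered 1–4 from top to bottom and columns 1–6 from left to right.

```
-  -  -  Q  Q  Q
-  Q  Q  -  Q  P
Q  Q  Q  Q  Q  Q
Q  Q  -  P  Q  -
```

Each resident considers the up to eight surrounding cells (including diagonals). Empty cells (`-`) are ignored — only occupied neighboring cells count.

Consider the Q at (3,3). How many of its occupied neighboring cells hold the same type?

5

Occupied neighbors of (3,3): (2,2)=Q, (2,3)=Q, (3,2)=Q, (3,4)=Q, (4,2)=Q, (4,4)=P.
Same type (Q): 5 of 6.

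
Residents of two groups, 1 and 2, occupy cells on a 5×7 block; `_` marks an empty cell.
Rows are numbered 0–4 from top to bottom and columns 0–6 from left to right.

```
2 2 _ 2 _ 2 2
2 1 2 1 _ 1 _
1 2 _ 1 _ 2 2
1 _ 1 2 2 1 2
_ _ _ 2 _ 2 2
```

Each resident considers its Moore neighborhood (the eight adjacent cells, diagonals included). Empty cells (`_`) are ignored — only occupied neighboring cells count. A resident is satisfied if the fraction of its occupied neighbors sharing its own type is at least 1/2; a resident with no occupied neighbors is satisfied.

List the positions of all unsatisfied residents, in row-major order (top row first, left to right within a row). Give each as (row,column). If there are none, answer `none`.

(1,1), (1,3), (1,5), (2,1), (2,3), (3,2), (3,5)

Row 0: (0,0)2 2/3 satisfied · (0,1)2 3/4 satisfied · (0,3)2 1/2 satisfied · (0,5)2 1/2 satisfied · (0,6)2 1/2 satisfied
Row 1: (1,0)2 3/5 satisfied · (1,1)1 1/6 not · (1,2)2 3/6 satisfied · (1,3)1 1/3 not · (1,5)1 0/4 not
Row 2: (2,0)1 2/4 satisfied · (2,1)2 2/6 not · (2,3)1 2/5 not · (2,5)2 3/5 satisfied · (2,6)2 2/4 satisfied
Row 3: (3,0)1 1/2 satisfied · (3,2)1 1/4 not · (3,3)2 2/4 satisfied · (3,4)2 4/6 satisfied · (3,5)1 0/6 not · (3,6)2 4/5 satisfied
Row 4: (4,3)2 2/3 satisfied · (4,5)2 3/4 satisfied · (4,6)2 2/3 satisfied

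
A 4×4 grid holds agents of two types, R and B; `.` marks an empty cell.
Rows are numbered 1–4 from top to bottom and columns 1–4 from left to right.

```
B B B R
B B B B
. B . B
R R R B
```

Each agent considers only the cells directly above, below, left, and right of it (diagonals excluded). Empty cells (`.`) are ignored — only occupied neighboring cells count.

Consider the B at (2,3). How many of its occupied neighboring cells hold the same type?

Occupied neighbors of (2,3): (1,3)=B, (2,2)=B, (2,4)=B.
Same type (B): 3 of 3.

3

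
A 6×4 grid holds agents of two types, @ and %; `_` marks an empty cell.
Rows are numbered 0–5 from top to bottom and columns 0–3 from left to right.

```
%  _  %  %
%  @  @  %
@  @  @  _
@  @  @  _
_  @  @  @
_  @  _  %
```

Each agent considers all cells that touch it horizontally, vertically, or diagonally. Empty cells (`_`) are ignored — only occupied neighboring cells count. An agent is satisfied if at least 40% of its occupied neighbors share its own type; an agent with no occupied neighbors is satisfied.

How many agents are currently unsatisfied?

2

Row 0: (0,0)% 1/2 satisfied · (0,2)% 2/4 satisfied · (0,3)% 2/3 satisfied
Row 1: (1,0)% 1/4 not · (1,1)@ 4/7 satisfied · (1,2)@ 3/6 satisfied · (1,3)% 2/4 satisfied
Row 2: (2,0)@ 4/5 satisfied · (2,1)@ 7/8 satisfied · (2,2)@ 5/6 satisfied
Row 3: (3,0)@ 4/4 satisfied · (3,1)@ 7/7 satisfied · (3,2)@ 6/6 satisfied
Row 4: (4,1)@ 5/5 satisfied · (4,2)@ 5/6 satisfied · (4,3)@ 2/3 satisfied
Row 5: (5,1)@ 2/2 satisfied · (5,3)% 0/2 not
Unsatisfied: (1,0), (5,3) — 2 in total.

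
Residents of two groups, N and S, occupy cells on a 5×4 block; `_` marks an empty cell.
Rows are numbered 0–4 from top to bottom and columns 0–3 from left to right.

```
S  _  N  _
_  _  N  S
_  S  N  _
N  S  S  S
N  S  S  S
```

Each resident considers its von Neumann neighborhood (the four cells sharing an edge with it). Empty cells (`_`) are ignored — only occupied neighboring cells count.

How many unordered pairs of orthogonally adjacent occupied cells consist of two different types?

5

Scan each occupied cell's neighbors to the right and below so each pair is counted once.
Row 0: N(0,2)–N(1,2)=  → 0/1 unlike.
Row 1: N(1,2)–S(1,3)≠ N(1,2)–N(2,2)=  → 1/2 unlike.
Row 2: S(2,1)–N(2,2)≠ S(2,1)–S(3,1)= N(2,2)–S(3,2)≠  → 2/3 unlike.
Row 3: N(3,0)–S(3,1)≠ N(3,0)–N(4,0)= S(3,1)–S(3,2)= S(3,1)–S(4,1)= S(3,2)–S(3,3)= S(3,2)–S(4,2)= S(3,3)–S(4,3)=  → 1/7 unlike.
Row 4: N(4,0)–S(4,1)≠ S(4,1)–S(4,2)= S(4,2)–S(4,3)=  → 1/3 unlike.
Total adjacent occupied pairs: 16; unlike-type pairs: 5.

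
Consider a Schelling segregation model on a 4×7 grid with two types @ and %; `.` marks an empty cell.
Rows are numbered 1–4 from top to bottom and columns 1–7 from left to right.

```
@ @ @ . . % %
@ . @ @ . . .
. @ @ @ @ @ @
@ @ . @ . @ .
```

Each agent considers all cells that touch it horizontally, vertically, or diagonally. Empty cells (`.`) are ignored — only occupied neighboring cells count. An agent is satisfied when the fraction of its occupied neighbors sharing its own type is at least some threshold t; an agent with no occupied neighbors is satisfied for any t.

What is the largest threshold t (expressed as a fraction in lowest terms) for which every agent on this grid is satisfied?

(1,1)@ 2/2
(1,2)@ 4/4
(1,3)@ 3/3
(1,6)% 1/1
(1,7)% 1/1
(2,1)@ 3/3
(2,3)@ 6/6
(2,4)@ 5/5
(3,2)@ 5/5
(3,3)@ 6/6
(3,4)@ 5/5
(3,5)@ 5/5
(3,6)@ 3/3
(3,7)@ 2/2
(4,1)@ 2/2
(4,2)@ 3/3
(4,4)@ 3/3
(4,6)@ 3/3
The smallest same-type fraction is 2/2 at (1,1), which reduces to 1/1. Any threshold above that leaves this agent unsatisfied.

1/1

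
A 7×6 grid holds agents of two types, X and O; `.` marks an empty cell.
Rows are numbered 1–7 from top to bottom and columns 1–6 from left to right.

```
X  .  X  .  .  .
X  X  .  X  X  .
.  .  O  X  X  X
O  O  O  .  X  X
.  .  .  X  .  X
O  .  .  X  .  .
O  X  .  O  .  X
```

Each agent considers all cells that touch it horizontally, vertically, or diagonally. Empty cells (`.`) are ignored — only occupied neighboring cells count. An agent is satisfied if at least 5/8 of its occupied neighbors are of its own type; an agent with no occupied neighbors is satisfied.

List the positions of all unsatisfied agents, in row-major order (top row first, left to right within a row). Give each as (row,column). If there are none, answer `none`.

Row 1: (1,1)X 2/2 ✓ · (1,3)X 2/2 ✓
Row 2: (2,1)X 2/2 ✓ · (2,2)X 3/4 ✓ · (2,4)X 4/5 ✓ · (2,5)X 4/4 ✓
Row 3: (3,3)O 2/5 ✗ · (3,4)X 4/6 ✓ · (3,5)X 6/6 ✓ · (3,6)X 4/4 ✓
Row 4: (4,1)O 1/1 ✓ · (4,2)O 3/3 ✓ · (4,3)O 2/4 ✗ · (4,5)X 6/6 ✓ · (4,6)X 4/4 ✓
Row 5: (5,4)X 2/3 ✓ · (5,6)X 2/2 ✓
Row 6: (6,1)O 1/2 ✗ · (6,4)X 1/2 ✗
Row 7: (7,1)O 1/2 ✗ · (7,2)X 0/2 ✗ · (7,4)O 0/1 ✗ · (7,6)X 0/0 ✓

(3,3), (4,3), (6,1), (6,4), (7,1), (7,2), (7,4)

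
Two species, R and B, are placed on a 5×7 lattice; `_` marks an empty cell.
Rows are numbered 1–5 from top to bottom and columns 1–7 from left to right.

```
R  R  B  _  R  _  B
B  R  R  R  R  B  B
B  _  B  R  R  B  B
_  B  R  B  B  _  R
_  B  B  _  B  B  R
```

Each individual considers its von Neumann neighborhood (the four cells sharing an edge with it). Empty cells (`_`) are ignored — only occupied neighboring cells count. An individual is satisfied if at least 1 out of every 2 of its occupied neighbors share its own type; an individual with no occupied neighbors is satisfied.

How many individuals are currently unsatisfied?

(1,1)R 1/2 ok
(1,2)R 2/3 ok
(1,3)B 0/2 unhappy
(1,5)R 1/1 ok
(1,7)B 1/1 ok
(2,1)B 1/3 unhappy
(2,2)R 2/3 ok
(2,3)R 2/4 ok
(2,4)R 3/3 ok
(2,5)R 3/4 ok
(2,6)B 2/3 ok
(2,7)B 3/3 ok
(3,1)B 1/1 ok
(3,3)B 0/3 unhappy
(3,4)R 2/4 ok
(3,5)R 2/4 ok
(3,6)B 2/3 ok
(3,7)B 2/3 ok
(4,2)B 1/2 ok
(4,3)R 0/4 unhappy
(4,4)B 1/3 unhappy
(4,5)B 2/3 ok
(4,7)R 1/2 ok
(5,2)B 2/2 ok
(5,3)B 1/2 ok
(5,5)B 2/2 ok
(5,6)B 1/2 ok
(5,7)R 1/2 ok
Unsatisfied: (1,3), (2,1), (3,3), (4,3), (4,4) — 5 in total.

5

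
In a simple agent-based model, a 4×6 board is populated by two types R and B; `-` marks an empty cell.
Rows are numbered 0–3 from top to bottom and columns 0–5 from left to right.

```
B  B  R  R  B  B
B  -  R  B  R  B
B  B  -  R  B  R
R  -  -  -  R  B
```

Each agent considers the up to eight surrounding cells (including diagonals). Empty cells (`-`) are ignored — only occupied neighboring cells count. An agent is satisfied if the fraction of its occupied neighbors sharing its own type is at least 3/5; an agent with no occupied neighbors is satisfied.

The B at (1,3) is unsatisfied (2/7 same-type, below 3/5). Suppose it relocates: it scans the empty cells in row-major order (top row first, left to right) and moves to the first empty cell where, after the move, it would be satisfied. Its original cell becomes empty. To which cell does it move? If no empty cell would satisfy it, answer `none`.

(1,1)

Vacating (1,3). Empty cells in order:
  (1,1): 5/7 same-type → satisfied — stop here.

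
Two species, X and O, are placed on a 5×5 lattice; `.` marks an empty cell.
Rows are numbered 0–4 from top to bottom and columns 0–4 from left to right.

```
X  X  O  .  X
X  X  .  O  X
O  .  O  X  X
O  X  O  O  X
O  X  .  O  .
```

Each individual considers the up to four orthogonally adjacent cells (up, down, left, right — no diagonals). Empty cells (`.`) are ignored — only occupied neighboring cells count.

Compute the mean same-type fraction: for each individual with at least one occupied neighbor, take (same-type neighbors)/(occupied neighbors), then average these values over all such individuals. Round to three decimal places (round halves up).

0.596

(0,0)X 2/2
(0,1)X 2/3
(0,2)O 0/1
(0,4)X 1/1
(1,0)X 2/3
(1,1)X 2/2
(1,3)O 0/2
(1,4)X 2/3
(2,0)O 1/2
(2,2)O 1/2
(2,3)X 1/4
(2,4)X 3/3
(3,0)O 2/3
(3,1)X 1/3
(3,2)O 2/3
(3,3)O 2/4
(3,4)X 1/2
(4,0)O 1/2
(4,1)X 1/2
(4,3)O 1/1
Sum over 20 individuals: 2/2 + 2/3 + 0/1 + 1/1 + 2/3 + 2/2 + 0/2 + 2/3 + 1/2 + 1/2 + 1/4 + 3/3 + 2/3 + 1/3 + 2/3 + 2/4 + 1/2 + 1/2 + 1/2 + 1/1 = 143/12; mean = 143/12 ÷ 20 = 143/240 = 0.595833… → 0.596.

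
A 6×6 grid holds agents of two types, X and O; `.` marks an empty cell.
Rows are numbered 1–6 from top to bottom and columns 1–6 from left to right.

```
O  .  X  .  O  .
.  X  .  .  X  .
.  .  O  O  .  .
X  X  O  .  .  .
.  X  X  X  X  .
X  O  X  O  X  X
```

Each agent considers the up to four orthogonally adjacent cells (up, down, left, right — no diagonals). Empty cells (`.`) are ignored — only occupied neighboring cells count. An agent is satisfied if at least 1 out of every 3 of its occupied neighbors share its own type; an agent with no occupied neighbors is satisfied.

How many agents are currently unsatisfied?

5

Row 1: (1,1)O 0/0 satisfied · (1,3)X 0/0 satisfied · (1,5)O 0/1 not
Row 2: (2,2)X 0/0 satisfied · (2,5)X 0/1 not
Row 3: (3,3)O 2/2 satisfied · (3,4)O 1/1 satisfied
Row 4: (4,1)X 1/1 satisfied · (4,2)X 2/3 satisfied · (4,3)O 1/3 satisfied
Row 5: (5,2)X 2/3 satisfied · (5,3)X 3/4 satisfied · (5,4)X 2/3 satisfied · (5,5)X 2/2 satisfied
Row 6: (6,1)X 0/1 not · (6,2)O 0/3 not · (6,3)X 1/3 satisfied · (6,4)O 0/3 not · (6,5)X 2/3 satisfied · (6,6)X 1/1 satisfied
Unsatisfied: (1,5), (2,5), (6,1), (6,2), (6,4) — 5 in total.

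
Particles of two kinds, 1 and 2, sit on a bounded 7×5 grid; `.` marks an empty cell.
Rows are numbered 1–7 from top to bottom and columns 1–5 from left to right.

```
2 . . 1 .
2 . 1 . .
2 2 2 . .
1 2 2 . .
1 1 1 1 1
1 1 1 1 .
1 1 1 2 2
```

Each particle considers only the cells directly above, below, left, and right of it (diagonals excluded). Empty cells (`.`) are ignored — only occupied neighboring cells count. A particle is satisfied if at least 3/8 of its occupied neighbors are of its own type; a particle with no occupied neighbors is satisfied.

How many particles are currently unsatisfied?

Row 1: (1,1)2 1/1 ✓ · (1,4)1 0/0 ✓
Row 2: (2,1)2 2/2 ✓ · (2,3)1 0/1 ✗
Row 3: (3,1)2 2/3 ✓ · (3,2)2 3/3 ✓ · (3,3)2 2/3 ✓
Row 4: (4,1)1 1/3 ✗ · (4,2)2 2/4 ✓ · (4,3)2 2/3 ✓
Row 5: (5,1)1 3/3 ✓ · (5,2)1 3/4 ✓ · (5,3)1 3/4 ✓ · (5,4)1 3/3 ✓ · (5,5)1 1/1 ✓
Row 6: (6,1)1 3/3 ✓ · (6,2)1 4/4 ✓ · (6,3)1 4/4 ✓ · (6,4)1 2/3 ✓
Row 7: (7,1)1 2/2 ✓ · (7,2)1 3/3 ✓ · (7,3)1 2/3 ✓ · (7,4)2 1/3 ✗ · (7,5)2 1/1 ✓
Unsatisfied: (2,3), (4,1), (7,4) — 3 in total.

3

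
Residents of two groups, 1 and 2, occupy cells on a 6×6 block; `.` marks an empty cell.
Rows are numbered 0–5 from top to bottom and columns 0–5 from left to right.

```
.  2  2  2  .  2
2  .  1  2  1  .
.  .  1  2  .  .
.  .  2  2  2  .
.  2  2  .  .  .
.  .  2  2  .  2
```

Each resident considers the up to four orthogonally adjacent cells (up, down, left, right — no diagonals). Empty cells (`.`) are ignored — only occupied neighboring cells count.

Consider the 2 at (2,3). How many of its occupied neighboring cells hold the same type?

2

Occupied neighbors of (2,3): (1,3)=2, (3,3)=2, (2,2)=1.
Same type (2): 2 of 3.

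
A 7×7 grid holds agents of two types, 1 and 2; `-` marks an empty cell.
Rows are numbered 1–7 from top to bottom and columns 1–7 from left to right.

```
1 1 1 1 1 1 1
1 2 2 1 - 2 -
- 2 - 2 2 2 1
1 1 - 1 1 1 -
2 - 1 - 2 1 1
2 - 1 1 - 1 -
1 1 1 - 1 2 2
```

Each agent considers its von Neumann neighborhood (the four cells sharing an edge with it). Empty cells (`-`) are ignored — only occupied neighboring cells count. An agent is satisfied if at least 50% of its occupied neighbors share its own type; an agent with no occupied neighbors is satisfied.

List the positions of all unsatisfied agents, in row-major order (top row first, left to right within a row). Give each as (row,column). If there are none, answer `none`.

(2,3), (2,4), (3,4), (3,7), (5,5), (7,5), (7,6)

(1,1)1 2/2 ✓
(1,2)1 2/3 ✓
(1,3)1 2/3 ✓
(1,4)1 3/3 ✓
(1,5)1 2/2 ✓
(1,6)1 2/3 ✓
(1,7)1 1/1 ✓
(2,1)1 1/2 ✓
(2,2)2 2/4 ✓
(2,3)2 1/3 ✗
(2,4)1 1/3 ✗
(2,6)2 1/2 ✓
(3,2)2 1/2 ✓
(3,4)2 1/3 ✗
(3,5)2 2/3 ✓
(3,6)2 2/4 ✓
(3,7)1 0/1 ✗
(4,1)1 1/2 ✓
(4,2)1 1/2 ✓
(4,4)1 1/2 ✓
(4,5)1 2/4 ✓
(4,6)1 2/3 ✓
(5,1)2 1/2 ✓
(5,3)1 1/1 ✓
(5,5)2 0/2 ✗
(5,6)1 3/4 ✓
(5,7)1 1/1 ✓
(6,1)2 1/2 ✓
(6,3)1 3/3 ✓
(6,4)1 1/1 ✓
(6,6)1 1/2 ✓
(7,1)1 1/2 ✓
(7,2)1 2/2 ✓
(7,3)1 2/2 ✓
(7,5)1 0/1 ✗
(7,6)2 1/3 ✗
(7,7)2 1/1 ✓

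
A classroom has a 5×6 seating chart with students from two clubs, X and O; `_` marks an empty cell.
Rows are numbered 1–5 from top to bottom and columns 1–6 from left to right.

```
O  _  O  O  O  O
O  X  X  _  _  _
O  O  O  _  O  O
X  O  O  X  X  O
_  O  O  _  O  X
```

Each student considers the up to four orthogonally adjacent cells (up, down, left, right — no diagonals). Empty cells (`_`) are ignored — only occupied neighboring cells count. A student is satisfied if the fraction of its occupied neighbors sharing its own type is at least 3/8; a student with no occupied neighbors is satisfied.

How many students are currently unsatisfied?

Row 1: (1,1)O 1/1 ok · (1,3)O 1/2 ok · (1,4)O 2/2 ok · (1,5)O 2/2 ok · (1,6)O 1/1 ok
Row 2: (2,1)O 2/3 ok · (2,2)X 1/3 unhappy · (2,3)X 1/3 unhappy
Row 3: (3,1)O 2/3 ok · (3,2)O 3/4 ok · (3,3)O 2/3 ok · (3,5)O 1/2 ok · (3,6)O 2/2 ok
Row 4: (4,1)X 0/2 unhappy · (4,2)O 3/4 ok · (4,3)O 3/4 ok · (4,4)X 1/2 ok · (4,5)X 1/4 unhappy · (4,6)O 1/3 unhappy
Row 5: (5,2)O 2/2 ok · (5,3)O 2/2 ok · (5,5)O 0/2 unhappy · (5,6)X 0/2 unhappy
Unsatisfied: (2,2), (2,3), (4,1), (4,5), (4,6), (5,5), (5,6) — 7 in total.

7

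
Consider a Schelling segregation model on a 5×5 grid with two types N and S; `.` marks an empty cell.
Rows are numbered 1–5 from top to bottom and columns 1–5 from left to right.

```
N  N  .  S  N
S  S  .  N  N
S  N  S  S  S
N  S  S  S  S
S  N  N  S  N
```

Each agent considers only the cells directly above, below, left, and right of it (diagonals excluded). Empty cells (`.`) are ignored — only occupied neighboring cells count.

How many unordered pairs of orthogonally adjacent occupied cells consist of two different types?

19

Scan each occupied cell's neighbors to the right and below so each pair is counted once.
Row 1: N(1,1)–N(1,2)= N(1,1)–S(2,1)≠ N(1,2)–S(2,2)≠ S(1,4)–N(1,5)≠ S(1,4)–N(2,4)≠ N(1,5)–N(2,5)=  → 4/6 unlike.
Row 2: S(2,1)–S(2,2)= S(2,1)–S(3,1)= S(2,2)–N(3,2)≠ N(2,4)–N(2,5)= N(2,4)–S(3,4)≠ N(2,5)–S(3,5)≠  → 3/6 unlike.
Row 3: S(3,1)–N(3,2)≠ S(3,1)–N(4,1)≠ N(3,2)–S(3,3)≠ N(3,2)–S(4,2)≠ S(3,3)–S(3,4)= S(3,3)–S(4,3)= S(3,4)–S(3,5)= S(3,4)–S(4,4)= S(3,5)–S(4,5)=  → 4/9 unlike.
Row 4: N(4,1)–S(4,2)≠ N(4,1)–S(5,1)≠ S(4,2)–S(4,3)= S(4,2)–N(5,2)≠ S(4,3)–S(4,4)= S(4,3)–N(5,3)≠ S(4,4)–S(4,5)= S(4,4)–S(5,4)= S(4,5)–N(5,5)≠  → 5/9 unlike.
Row 5: S(5,1)–N(5,2)≠ N(5,2)–N(5,3)= N(5,3)–S(5,4)≠ S(5,4)–N(5,5)≠  → 3/4 unlike.
Total adjacent occupied pairs: 34; unlike-type pairs: 19.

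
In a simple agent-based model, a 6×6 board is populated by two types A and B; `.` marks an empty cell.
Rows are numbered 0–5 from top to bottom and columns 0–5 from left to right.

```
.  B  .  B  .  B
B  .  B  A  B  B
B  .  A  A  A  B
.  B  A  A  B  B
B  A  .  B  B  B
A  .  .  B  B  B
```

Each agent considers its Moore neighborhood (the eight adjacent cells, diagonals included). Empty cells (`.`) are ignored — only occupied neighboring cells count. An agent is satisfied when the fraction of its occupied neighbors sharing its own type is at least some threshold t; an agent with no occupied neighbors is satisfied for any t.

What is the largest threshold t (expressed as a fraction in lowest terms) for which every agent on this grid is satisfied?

1/3

(0,1)B 2/2
(0,3)B 2/3
(0,5)B 2/2
(1,0)B 2/2
(1,2)B 2/5
(1,3)A 3/6
(1,4)B 4/7
(1,5)B 3/4
(2,0)B 2/2
(2,2)A 4/6
(2,3)A 5/8
(2,4)A 3/8
(2,5)B 4/5
(3,1)B 2/5
(3,2)A 4/6
(3,3)A 4/7
(3,4)B 5/8
(3,5)B 4/5
(4,0)B 1/3
(4,1)A 2/4
(4,3)B 4/6
(4,4)B 7/8
(4,5)B 5/5
(5,0)A 1/2
(5,3)B 3/3
(5,4)B 5/5
(5,5)B 3/3
The smallest same-type fraction is 1/3 at (4,0), which reduces to 1/3. Any threshold above that leaves this agent unsatisfied.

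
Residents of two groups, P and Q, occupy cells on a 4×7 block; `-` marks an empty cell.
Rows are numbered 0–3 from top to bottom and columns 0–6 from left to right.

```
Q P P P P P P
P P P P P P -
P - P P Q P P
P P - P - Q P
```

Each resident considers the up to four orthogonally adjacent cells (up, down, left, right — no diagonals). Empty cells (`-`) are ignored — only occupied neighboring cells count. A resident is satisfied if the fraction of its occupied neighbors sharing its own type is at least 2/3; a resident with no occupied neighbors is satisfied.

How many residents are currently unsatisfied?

(0,0)Q 0/2 not
(0,1)P 2/3 satisfied
(0,2)P 3/3 satisfied
(0,3)P 3/3 satisfied
(0,4)P 3/3 satisfied
(0,5)P 3/3 satisfied
(0,6)P 1/1 satisfied
(1,0)P 2/3 satisfied
(1,1)P 3/3 satisfied
(1,2)P 4/4 satisfied
(1,3)P 4/4 satisfied
(1,4)P 3/4 satisfied
(1,5)P 3/3 satisfied
(2,0)P 2/2 satisfied
(2,2)P 2/2 satisfied
(2,3)P 3/4 satisfied
(2,4)Q 0/3 not
(2,5)P 2/4 not
(2,6)P 2/2 satisfied
(3,0)P 2/2 satisfied
(3,1)P 1/1 satisfied
(3,3)P 1/1 satisfied
(3,5)Q 0/2 not
(3,6)P 1/2 not
Unsatisfied: (0,0), (2,4), (2,5), (3,5), (3,6) — 5 in total.

5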